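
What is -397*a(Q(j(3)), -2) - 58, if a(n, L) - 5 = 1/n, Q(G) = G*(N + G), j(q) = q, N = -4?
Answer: -5732/3 ≈ -1910.7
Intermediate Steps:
Q(G) = G*(-4 + G)
a(n, L) = 5 + 1/n
-397*a(Q(j(3)), -2) - 58 = -397*(5 + 1/(3*(-4 + 3))) - 58 = -397*(5 + 1/(3*(-1))) - 58 = -397*(5 + 1/(-3)) - 58 = -397*(5 - 1/3) - 58 = -397*14/3 - 58 = -5558/3 - 58 = -5732/3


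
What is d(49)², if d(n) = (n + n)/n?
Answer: 4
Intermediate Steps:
d(n) = 2 (d(n) = (2*n)/n = 2)
d(49)² = 2² = 4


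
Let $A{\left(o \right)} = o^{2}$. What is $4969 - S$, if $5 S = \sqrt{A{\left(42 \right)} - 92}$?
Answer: $4969 - \frac{2 \sqrt{418}}{5} \approx 4960.8$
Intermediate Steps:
$S = \frac{2 \sqrt{418}}{5}$ ($S = \frac{\sqrt{42^{2} - 92}}{5} = \frac{\sqrt{1764 - 92}}{5} = \frac{\sqrt{1672}}{5} = \frac{2 \sqrt{418}}{5} \approx 8.178$)
$4969 - S = 4969 - \frac{2 \sqrt{418}}{5}$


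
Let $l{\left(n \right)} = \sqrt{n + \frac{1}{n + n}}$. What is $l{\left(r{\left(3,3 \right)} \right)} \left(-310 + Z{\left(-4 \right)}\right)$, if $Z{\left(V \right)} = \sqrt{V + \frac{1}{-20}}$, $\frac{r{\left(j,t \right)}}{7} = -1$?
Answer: $- \frac{27 \sqrt{770}}{140} - \frac{465 i \sqrt{154}}{7} \approx -5.3516 - 824.36 i$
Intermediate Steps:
$r{\left(j,t \right)} = -7$ ($r{\left(j,t \right)} = 7 \left(-1\right) = -7$)
$Z{\left(V \right)} = \sqrt{- \frac{1}{20} + V}$ ($Z{\left(V \right)} = \sqrt{V - \frac{1}{20}} = \sqrt{- \frac{1}{20} + V}$)
$l{\left(n \right)} = \sqrt{n + \frac{1}{2 n}}$
$l{\left(r{\left(3,3 \right)} \right)} \left(-310 + Z{\left(-4 \right)}\right) = \frac{\sqrt{\frac{2}{-7} + 4 \left(-7\right)}}{2} \left(-310 + \frac{\sqrt{-5 + 100 \left(-4\right)}}{10}\right) = \frac{\sqrt{2 \left(- \frac{1}{7}\right) - 28}}{2} \left(-310 + \frac{\sqrt{-5 - 400}}{10}\right) = \frac{\sqrt{- \frac{2}{7} - 28}}{2} \left(-310 + \frac{\sqrt{-405}}{10}\right) = \frac{\sqrt{- \frac{198}{7}}}{2} \left(-310 + \frac{9 i \sqrt{5}}{10}\right) = \frac{\frac{3}{7} i \sqrt{154}}{2} \left(-310 + \frac{9 i \sqrt{5}}{10}\right) = \frac{3 i \sqrt{154}}{14} \left(-310 + \frac{9 i \sqrt{5}}{10}\right) = \frac{3 i \sqrt{154} \left(-310 + \frac{9 i \sqrt{5}}{10}\right)}{14}$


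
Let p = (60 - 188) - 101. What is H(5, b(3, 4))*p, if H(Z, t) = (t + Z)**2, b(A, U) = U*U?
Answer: -100989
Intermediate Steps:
b(A, U) = U**2
H(Z, t) = (Z + t)**2
p = -229 (p = -128 - 101 = -229)
H(5, b(3, 4))*p = (5 + 4**2)**2*(-229) = (5 + 16)**2*(-229) = 21**2*(-229) = 441*(-229) = -100989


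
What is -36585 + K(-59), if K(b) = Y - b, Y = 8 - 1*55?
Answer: -36573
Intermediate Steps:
Y = -47 (Y = 8 - 55 = -47)
K(b) = -47 - b
-36585 + K(-59) = -36585 + (-47 - 1*(-59)) = -36585 + (-47 + 59) = -36585 + 12 = -36573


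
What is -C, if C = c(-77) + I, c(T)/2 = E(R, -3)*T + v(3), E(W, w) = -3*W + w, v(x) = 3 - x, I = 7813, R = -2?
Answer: -7351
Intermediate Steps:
E(W, w) = w - 3*W
c(T) = 6*T (c(T) = 2*((-3 - 3*(-2))*T + (3 - 1*3)) = 2*((-3 + 6)*T + (3 - 3)) = 2*(3*T + 0) = 2*(3*T) = 6*T)
C = 7351 (C = 6*(-77) + 7813 = -462 + 7813 = 7351)
-C = -1*7351 = -7351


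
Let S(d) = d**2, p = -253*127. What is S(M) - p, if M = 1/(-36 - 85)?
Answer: 470429972/14641 ≈ 32131.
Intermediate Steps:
p = -32131
M = -1/121 (M = 1/(-121) = -1/121 ≈ -0.0082645)
S(M) - p = (-1/121)**2 - 1*(-32131) = 1/14641 + 32131 = 470429972/14641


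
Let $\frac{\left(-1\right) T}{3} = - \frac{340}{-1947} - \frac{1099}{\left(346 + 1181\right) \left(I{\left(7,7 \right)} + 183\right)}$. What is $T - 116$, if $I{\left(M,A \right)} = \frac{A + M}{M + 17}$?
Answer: $- \frac{84790674036}{727741223} \approx -116.51$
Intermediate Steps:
$I{\left(M,A \right)} = \frac{A + M}{17 + M}$
$T = - \frac{372692168}{727741223}$ ($T = - 3 \left(- \frac{340}{-1947} - \frac{1099}{\left(346 + 1181\right) \left(\frac{7 + 7}{17 + 7} + 183\right)}\right) = - 3 \left(\left(-340\right) \left(- \frac{1}{1947}\right) - \frac{1099}{1527 \left(\frac{1}{24} \cdot 14 + 183\right)}\right) = - 3 \left(\frac{340}{1947} - \frac{1099}{1527 \left(\frac{1}{24} \cdot 14 + 183\right)}\right) = - 3 \left(\frac{340}{1947} - \frac{1099}{1527 \left(\frac{7}{12} + 183\right)}\right) = - 3 \left(\frac{340}{1947} - \frac{1099}{1527 \cdot \frac{2203}{12}}\right) = - 3 \left(\frac{340}{1947} - \frac{1099}{\frac{1121327}{4}}\right) = - 3 \left(\frac{340}{1947} - \frac{4396}{1121327}\right) = \left(-3\right) \frac{372692168}{2183223669} = - \frac{372692168}{727741223} \approx -0.51212$)
$T - 116 = - \frac{372692168}{727741223} - 116 = - \frac{84790674036}{727741223}$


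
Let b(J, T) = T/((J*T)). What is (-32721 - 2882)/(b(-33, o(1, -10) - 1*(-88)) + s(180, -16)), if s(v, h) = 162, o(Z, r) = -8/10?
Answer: -1174899/5345 ≈ -219.81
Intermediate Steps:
o(Z, r) = -⅘ (o(Z, r) = -8*⅒ = -⅘)
b(J, T) = 1/J (b(J, T) = T*(1/(J*T)) = 1/J)
(-32721 - 2882)/(b(-33, o(1, -10) - 1*(-88)) + s(180, -16)) = (-32721 - 2882)/(1/(-33) + 162) = -35603/(-1/33 + 162) = -35603/5345/33 = -35603*33/5345 = -1174899/5345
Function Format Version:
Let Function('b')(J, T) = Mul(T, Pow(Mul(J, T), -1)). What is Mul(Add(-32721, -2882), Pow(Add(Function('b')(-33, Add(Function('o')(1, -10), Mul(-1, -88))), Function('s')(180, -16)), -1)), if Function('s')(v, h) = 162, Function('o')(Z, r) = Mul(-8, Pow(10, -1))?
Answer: Rational(-1174899, 5345) ≈ -219.81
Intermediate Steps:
Function('o')(Z, r) = Rational(-4, 5) (Function('o')(Z, r) = Mul(-8, Rational(1, 10)) = Rational(-4, 5))
Function('b')(J, T) = Pow(J, -1) (Function('b')(J, T) = Mul(T, Mul(Pow(J, -1), Pow(T, -1))) = Pow(J, -1))
Mul(Add(-32721, -2882), Pow(Add(Function('b')(-33, Add(Function('o')(1, -10), Mul(-1, -88))), Function('s')(180, -16)), -1)) = Mul(Add(-32721, -2882), Pow(Add(Pow(-33, -1), 162), -1)) = Mul(-35603, Pow(Add(Rational(-1, 33), 162), -1)) = Mul(-35603, Pow(Rational(5345, 33), -1)) = Mul(-35603, Rational(33, 5345)) = Rational(-1174899, 5345)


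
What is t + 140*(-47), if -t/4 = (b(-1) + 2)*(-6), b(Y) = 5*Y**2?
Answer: -6412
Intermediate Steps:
t = 168 (t = -4*(5*(-1)**2 + 2)*(-6) = -4*(5*1 + 2)*(-6) = -4*(5 + 2)*(-6) = -28*(-6) = -4*(-42) = 168)
t + 140*(-47) = 168 + 140*(-47) = 168 - 6580 = -6412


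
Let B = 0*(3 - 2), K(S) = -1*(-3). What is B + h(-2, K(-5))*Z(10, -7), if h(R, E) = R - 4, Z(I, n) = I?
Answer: -60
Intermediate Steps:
K(S) = 3
h(R, E) = -4 + R
B = 0 (B = 0*1 = 0)
B + h(-2, K(-5))*Z(10, -7) = 0 + (-4 - 2)*10 = 0 - 6*10 = 0 - 60 = -60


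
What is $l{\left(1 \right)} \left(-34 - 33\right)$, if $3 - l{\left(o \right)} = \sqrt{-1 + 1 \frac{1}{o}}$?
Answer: $-201$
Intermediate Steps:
$l{\left(o \right)} = 3 - \sqrt{-1 + \frac{1}{o}}$ ($l{\left(o \right)} = 3 - \sqrt{-1 + 1 \frac{1}{o}} = 3 - \sqrt{-1 + \frac{1}{o}}$)
$l{\left(1 \right)} \left(-34 - 33\right) = \left(3 - \sqrt{- \frac{-1 + 1}{1}}\right) \left(-34 - 33\right) = \left(3 - \sqrt{\left(-1\right) 1 \cdot 0}\right) \left(-67\right) = \left(3 - \sqrt{0}\right) \left(-67\right) = \left(3 - 0\right) \left(-67\right) = \left(3 + 0\right) \left(-67\right) = 3 \left(-67\right) = -201$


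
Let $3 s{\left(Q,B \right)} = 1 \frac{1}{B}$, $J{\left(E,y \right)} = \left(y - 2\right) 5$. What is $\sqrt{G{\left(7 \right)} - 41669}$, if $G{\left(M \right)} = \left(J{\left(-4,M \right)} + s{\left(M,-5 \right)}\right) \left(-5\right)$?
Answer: $\frac{i \sqrt{376143}}{3} \approx 204.44 i$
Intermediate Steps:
$J{\left(E,y \right)} = -10 + 5 y$ ($J{\left(E,y \right)} = \left(-2 + y\right) 5 = -10 + 5 y$)
$s{\left(Q,B \right)} = \frac{1}{3 B}$ ($s{\left(Q,B \right)} = \frac{1 \frac{1}{B}}{3} = \frac{1}{3 B}$)
$G{\left(M \right)} = \frac{151}{3} - 25 M$ ($G{\left(M \right)} = \left(\left(-10 + 5 M\right) + \frac{1}{3 \left(-5\right)}\right) \left(-5\right) = \left(\left(-10 + 5 M\right) + \frac{1}{3} \left(- \frac{1}{5}\right)\right) \left(-5\right) = \left(\left(-10 + 5 M\right) - \frac{1}{15}\right) \left(-5\right) = \left(- \frac{151}{15} + 5 M\right) \left(-5\right) = \frac{151}{3} - 25 M$)
$\sqrt{G{\left(7 \right)} - 41669} = \sqrt{\left(\frac{151}{3} - 175\right) - 41669} = \sqrt{- \frac{374}{3} - 41669} = \sqrt{- \frac{125381}{3}} = \frac{i \sqrt{376143}}{3}$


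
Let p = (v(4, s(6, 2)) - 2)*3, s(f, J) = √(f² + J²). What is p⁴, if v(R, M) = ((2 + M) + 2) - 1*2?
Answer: 129600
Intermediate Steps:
s(f, J) = √(J² + f²)
v(R, M) = 2 + M (v(R, M) = (4 + M) - 2 = 2 + M)
p = 6*√10 (p = ((2 + √(2² + 6²)) - 2)*3 = ((2 + √(4 + 36)) - 2)*3 = ((2 + √40) - 2)*3 = ((2 + 2*√10) - 2)*3 = (2*√10)*3 = 6*√10 ≈ 18.974)
p⁴ = (6*√10)⁴ = 129600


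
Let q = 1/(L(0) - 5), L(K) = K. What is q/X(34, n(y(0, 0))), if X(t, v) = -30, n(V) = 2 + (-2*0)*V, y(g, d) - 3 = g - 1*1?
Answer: 1/150 ≈ 0.0066667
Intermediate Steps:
y(g, d) = 2 + g (y(g, d) = 3 + (g - 1*1) = 3 + (g - 1) = 3 + (-1 + g) = 2 + g)
n(V) = 2 (n(V) = 2 + 0*V = 2 + 0 = 2)
q = -1/5 (q = 1/(0 - 5) = 1/(-5) = -1/5 ≈ -0.20000)
q/X(34, n(y(0, 0))) = -1/5/(-30) = -1/30*(-1/5) = 1/150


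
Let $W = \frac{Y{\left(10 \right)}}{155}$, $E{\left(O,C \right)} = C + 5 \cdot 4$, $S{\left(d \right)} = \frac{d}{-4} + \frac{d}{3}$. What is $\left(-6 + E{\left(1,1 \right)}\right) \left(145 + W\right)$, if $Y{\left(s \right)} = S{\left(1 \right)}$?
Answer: $\frac{269701}{124} \approx 2175.0$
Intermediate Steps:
$S{\left(d \right)} = \frac{d}{12}$ ($S{\left(d \right)} = d \left(- \frac{1}{4}\right) + d \frac{1}{3} = - \frac{d}{4} + \frac{d}{3} = \frac{d}{12}$)
$Y{\left(s \right)} = \frac{1}{12}$ ($Y{\left(s \right)} = \frac{1}{12} \cdot 1 = \frac{1}{12}$)
$E{\left(O,C \right)} = 20 + C$ ($E{\left(O,C \right)} = C + 20 = 20 + C$)
$W = \frac{1}{1860}$ ($W = \frac{1}{12 \cdot 155} = \frac{1}{12} \cdot \frac{1}{155} = \frac{1}{1860} \approx 0.00053763$)
$\left(-6 + E{\left(1,1 \right)}\right) \left(145 + W\right) = \left(-6 + \left(20 + 1\right)\right) \left(145 + \frac{1}{1860}\right) = \left(-6 + 21\right) \frac{269701}{1860} = 15 \cdot \frac{269701}{1860} = \frac{269701}{124}$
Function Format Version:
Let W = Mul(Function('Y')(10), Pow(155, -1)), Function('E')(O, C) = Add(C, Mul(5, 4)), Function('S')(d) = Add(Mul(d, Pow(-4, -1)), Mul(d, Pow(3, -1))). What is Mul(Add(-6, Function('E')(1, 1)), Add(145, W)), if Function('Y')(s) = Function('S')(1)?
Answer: Rational(269701, 124) ≈ 2175.0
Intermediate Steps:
Function('S')(d) = Mul(Rational(1, 12), d) (Function('S')(d) = Add(Mul(d, Rational(-1, 4)), Mul(d, Rational(1, 3))) = Add(Mul(Rational(-1, 4), d), Mul(Rational(1, 3), d)) = Mul(Rational(1, 12), d))
Function('Y')(s) = Rational(1, 12) (Function('Y')(s) = Mul(Rational(1, 12), 1) = Rational(1, 12))
Function('E')(O, C) = Add(20, C) (Function('E')(O, C) = Add(C, 20) = Add(20, C))
W = Rational(1, 1860) (W = Mul(Rational(1, 12), Pow(155, -1)) = Mul(Rational(1, 12), Rational(1, 155)) = Rational(1, 1860) ≈ 0.00053763)
Mul(Add(-6, Function('E')(1, 1)), Add(145, W)) = Mul(Add(-6, Add(20, 1)), Add(145, Rational(1, 1860))) = Mul(Add(-6, 21), Rational(269701, 1860)) = Mul(15, Rational(269701, 1860)) = Rational(269701, 124)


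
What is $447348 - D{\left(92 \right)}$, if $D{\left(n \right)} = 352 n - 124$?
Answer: $415088$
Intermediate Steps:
$D{\left(n \right)} = -124 + 352 n$
$447348 - D{\left(92 \right)} = 447348 - \left(-124 + 352 \cdot 92\right) = 447348 - \left(-124 + 32384\right) = 447348 - 32260 = 415088$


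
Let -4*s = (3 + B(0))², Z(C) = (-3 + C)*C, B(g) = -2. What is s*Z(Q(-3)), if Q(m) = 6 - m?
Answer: -27/2 ≈ -13.500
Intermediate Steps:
Z(C) = C*(-3 + C)
s = -¼ (s = -(3 - 2)²/4 = -¼*1² = -¼*1 = -¼ ≈ -0.25000)
s*Z(Q(-3)) = -(6 - 1*(-3))*(-3 + (6 - 1*(-3)))/4 = -(6 + 3)*(-3 + (6 + 3))/4 = -9*(-3 + 9)/4 = -9*6/4 = -¼*54 = -27/2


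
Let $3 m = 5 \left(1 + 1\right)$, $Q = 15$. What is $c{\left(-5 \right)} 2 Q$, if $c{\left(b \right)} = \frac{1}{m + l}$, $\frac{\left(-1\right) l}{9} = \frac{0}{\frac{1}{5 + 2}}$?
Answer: $9$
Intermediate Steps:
$m = \frac{10}{3}$ ($m = \frac{5 \left(1 + 1\right)}{3} = \frac{5 \cdot 2}{3} = \frac{1}{3} \cdot 10 = \frac{10}{3} \approx 3.3333$)
$l = 0$ ($l = - 9 \frac{0}{\frac{1}{5 + 2}} = - 9 \frac{0}{\frac{1}{7}} = - 9 \cdot 0 \frac{1}{\frac{1}{7}} = - 9 \cdot 0 \cdot 7 = \left(-9\right) 0 = 0$)
$c{\left(b \right)} = \frac{3}{10}$ ($c{\left(b \right)} = \frac{1}{\frac{10}{3} + 0} = \frac{1}{\frac{10}{3}} = \frac{3}{10}$)
$c{\left(-5 \right)} 2 Q = \frac{3}{10} \cdot 2 \cdot 15 = \frac{3}{5} \cdot 15 = 9$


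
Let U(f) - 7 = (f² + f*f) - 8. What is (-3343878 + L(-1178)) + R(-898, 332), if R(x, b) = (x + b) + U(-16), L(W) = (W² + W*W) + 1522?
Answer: -567043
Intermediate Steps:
U(f) = -1 + 2*f² (U(f) = 7 + ((f² + f*f) - 8) = 7 + ((f² + f²) - 8) = 7 + (2*f² - 8) = 7 + (-8 + 2*f²) = -1 + 2*f²)
L(W) = 1522 + 2*W² (L(W) = (W² + W²) + 1522 = 2*W² + 1522 = 1522 + 2*W²)
R(x, b) = 511 + b + x (R(x, b) = (x + b) + (-1 + 2*(-16)²) = (b + x) + (-1 + 2*256) = (b + x) + (-1 + 512) = (b + x) + 511 = 511 + b + x)
(-3343878 + L(-1178)) + R(-898, 332) = (-3343878 + (1522 + 2*(-1178)²)) + (511 + 332 - 898) = (-3343878 + (1522 + 2*1387684)) - 55 = (-3343878 + (1522 + 2775368)) - 55 = (-3343878 + 2776890) - 55 = -566988 - 55 = -567043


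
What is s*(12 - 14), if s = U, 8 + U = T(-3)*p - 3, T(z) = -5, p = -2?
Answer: 2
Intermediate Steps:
U = -1 (U = -8 + (-5*(-2) - 3) = -8 + (10 - 3) = -8 + 7 = -1)
s = -1
s*(12 - 14) = -(12 - 14) = -1*(-2) = 2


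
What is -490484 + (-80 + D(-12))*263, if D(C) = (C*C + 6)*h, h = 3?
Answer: -393174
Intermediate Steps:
D(C) = 18 + 3*C² (D(C) = (C*C + 6)*3 = (C² + 6)*3 = (6 + C²)*3 = 18 + 3*C²)
-490484 + (-80 + D(-12))*263 = -490484 + (-80 + (18 + 3*(-12)²))*263 = -490484 + (-80 + (18 + 3*144))*263 = -490484 + (-80 + (18 + 432))*263 = -490484 + (-80 + 450)*263 = -490484 + 370*263 = -490484 + 97310 = -393174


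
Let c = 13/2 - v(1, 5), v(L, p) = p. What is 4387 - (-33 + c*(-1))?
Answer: 8843/2 ≈ 4421.5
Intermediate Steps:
c = 3/2 (c = 13/2 - 1*5 = 13*(1/2) - 5 = 13/2 - 5 = 3/2 ≈ 1.5000)
4387 - (-33 + c*(-1)) = 4387 - (-33 + (3/2)*(-1)) = 4387 - (-33 - 3/2) = 4387 - 1*(-69/2) = 4387 + 69/2 = 8843/2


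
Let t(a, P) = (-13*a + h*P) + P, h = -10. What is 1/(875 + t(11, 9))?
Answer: 1/651 ≈ 0.0015361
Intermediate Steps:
t(a, P) = -13*a - 9*P (t(a, P) = (-13*a - 10*P) + P = -13*a - 9*P)
1/(875 + t(11, 9)) = 1/(875 + (-13*11 - 9*9)) = 1/(875 + (-143 - 81)) = 1/(875 - 224) = 1/651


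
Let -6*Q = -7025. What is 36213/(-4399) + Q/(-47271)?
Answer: -10301851313/1247670774 ≈ -8.2569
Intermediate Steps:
Q = 7025/6 (Q = -⅙*(-7025) = 7025/6 ≈ 1170.8)
36213/(-4399) + Q/(-47271) = 36213/(-4399) + (7025/6)/(-47271) = 36213*(-1/4399) + (7025/6)*(-1/47271) = -36213/4399 - 7025/283626 = -10301851313/1247670774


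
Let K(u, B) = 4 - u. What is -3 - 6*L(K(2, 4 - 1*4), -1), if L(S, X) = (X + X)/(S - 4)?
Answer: -9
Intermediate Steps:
L(S, X) = 2*X/(-4 + S) (L(S, X) = (2*X)/(-4 + S) = 2*X/(-4 + S))
-3 - 6*L(K(2, 4 - 1*4), -1) = -3 - 12*(-1)/(-4 + (4 - 1*2)) = -3 - 12*(-1)/(-4 + (4 - 2)) = -3 - 12*(-1)/(-4 + 2) = -3 - 12*(-1)/(-2) = -3 - 12*(-1)*(-1)/2 = -3 - 6*1 = -3 - 6 = -9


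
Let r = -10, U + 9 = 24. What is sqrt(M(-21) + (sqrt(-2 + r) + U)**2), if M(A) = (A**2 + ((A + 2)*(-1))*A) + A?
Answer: sqrt(234 + 60*I*sqrt(3)) ≈ 15.653 + 3.3196*I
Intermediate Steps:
U = 15 (U = -9 + 24 = 15)
M(A) = A + A**2 + A*(-2 - A) (M(A) = (A**2 + ((2 + A)*(-1))*A) + A = (A**2 + (-2 - A)*A) + A = (A**2 + A*(-2 - A)) + A = A + A**2 + A*(-2 - A))
sqrt(M(-21) + (sqrt(-2 + r) + U)**2) = sqrt(-1*(-21) + (sqrt(-2 - 10) + 15)**2) = sqrt(21 + (sqrt(-12) + 15)**2) = sqrt(21 + (2*I*sqrt(3) + 15)**2) = sqrt(21 + (15 + 2*I*sqrt(3))**2)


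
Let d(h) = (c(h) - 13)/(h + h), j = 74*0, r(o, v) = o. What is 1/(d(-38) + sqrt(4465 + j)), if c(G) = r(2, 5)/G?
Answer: -22382/581879421 + 130321*sqrt(4465)/581879421 ≈ 0.014927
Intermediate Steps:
j = 0
c(G) = 2/G
d(h) = (-13 + 2/h)/(2*h) (d(h) = (2/h - 13)/(h + h) = (-13 + 2/h)/((2*h)) = (-13 + 2/h)*(1/(2*h)) = (-13 + 2/h)/(2*h))
1/(d(-38) + sqrt(4465 + j)) = 1/((1/2)*(2 - 13*(-38))/(-38)**2 + sqrt(4465 + 0)) = 1/((1/2)*(1/1444)*(2 + 494) + sqrt(4465)) = 1/((1/2)*(1/1444)*496 + sqrt(4465)) = 1/(62/361 + sqrt(4465))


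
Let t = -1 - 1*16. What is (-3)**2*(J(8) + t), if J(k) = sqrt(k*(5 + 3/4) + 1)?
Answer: -153 + 9*sqrt(47) ≈ -91.299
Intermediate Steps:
J(k) = sqrt(1 + 23*k/4) (J(k) = sqrt(k*(5 + 3*(1/4)) + 1) = sqrt(k*(5 + 3/4) + 1) = sqrt(k*(23/4) + 1) = sqrt(23*k/4 + 1) = sqrt(1 + 23*k/4))
t = -17 (t = -1 - 16 = -17)
(-3)**2*(J(8) + t) = (-3)**2*(sqrt(4 + 23*8)/2 - 17) = 9*(sqrt(4 + 184)/2 - 17) = 9*(sqrt(188)/2 - 17) = 9*((2*sqrt(47))/2 - 17) = 9*(sqrt(47) - 17) = 9*(-17 + sqrt(47)) = -153 + 9*sqrt(47)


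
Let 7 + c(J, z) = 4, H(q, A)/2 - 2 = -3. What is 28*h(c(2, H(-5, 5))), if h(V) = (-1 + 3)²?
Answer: 112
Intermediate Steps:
H(q, A) = -2 (H(q, A) = 4 + 2*(-3) = 4 - 6 = -2)
c(J, z) = -3 (c(J, z) = -7 + 4 = -3)
h(V) = 4 (h(V) = 2² = 4)
28*h(c(2, H(-5, 5))) = 28*4 = 112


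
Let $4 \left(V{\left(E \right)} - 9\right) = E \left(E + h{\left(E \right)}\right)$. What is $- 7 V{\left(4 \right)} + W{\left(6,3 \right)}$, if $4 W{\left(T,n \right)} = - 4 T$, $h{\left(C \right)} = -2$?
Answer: $-83$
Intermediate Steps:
$W{\left(T,n \right)} = - T$ ($W{\left(T,n \right)} = \frac{\left(-4\right) T}{4} = - T$)
$V{\left(E \right)} = 9 + \frac{E \left(-2 + E\right)}{4}$ ($V{\left(E \right)} = 9 + \frac{E \left(E - 2\right)}{4} = 9 + \frac{E \left(-2 + E\right)}{4}$)
$- 7 V{\left(4 \right)} + W{\left(6,3 \right)} = - 7 \left(9 - 2 + \frac{4^{2}}{4}\right) - 6 = - 7 \left(9 - 2 + \frac{1}{4} \cdot 16\right) - 6 = - 7 \left(9 - 2 + 4\right) - 6 = \left(-7\right) 11 - 6 = -77 - 6 = -83$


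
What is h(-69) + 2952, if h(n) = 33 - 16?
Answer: 2969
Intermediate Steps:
h(n) = 17
h(-69) + 2952 = 17 + 2952 = 2969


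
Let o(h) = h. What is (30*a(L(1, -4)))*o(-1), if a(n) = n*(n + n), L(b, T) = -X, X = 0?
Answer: 0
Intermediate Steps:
L(b, T) = 0 (L(b, T) = -1*0 = 0)
a(n) = 2*n² (a(n) = n*(2*n) = 2*n²)
(30*a(L(1, -4)))*o(-1) = (30*(2*0²))*(-1) = (30*(2*0))*(-1) = (30*0)*(-1) = 0*(-1) = 0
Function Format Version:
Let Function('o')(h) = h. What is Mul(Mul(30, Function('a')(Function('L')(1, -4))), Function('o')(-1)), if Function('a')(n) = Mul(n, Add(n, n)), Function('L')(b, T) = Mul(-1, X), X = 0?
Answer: 0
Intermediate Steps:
Function('L')(b, T) = 0 (Function('L')(b, T) = Mul(-1, 0) = 0)
Function('a')(n) = Mul(2, Pow(n, 2)) (Function('a')(n) = Mul(n, Mul(2, n)) = Mul(2, Pow(n, 2)))
Mul(Mul(30, Function('a')(Function('L')(1, -4))), Function('o')(-1)) = Mul(Mul(30, Mul(2, Pow(0, 2))), -1) = Mul(Mul(30, Mul(2, 0)), -1) = Mul(Mul(30, 0), -1) = Mul(0, -1) = 0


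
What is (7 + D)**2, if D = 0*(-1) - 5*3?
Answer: 64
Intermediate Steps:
D = -15 (D = 0 - 15 = -15)
(7 + D)**2 = (7 - 15)**2 = (-8)**2 = 64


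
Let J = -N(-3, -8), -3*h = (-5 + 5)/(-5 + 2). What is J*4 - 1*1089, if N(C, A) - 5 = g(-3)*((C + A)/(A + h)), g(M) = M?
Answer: -2185/2 ≈ -1092.5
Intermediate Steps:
h = 0 (h = -(-5 + 5)/(3*(-5 + 2)) = -0/(-3) = -0*(-1)/3 = -1/3*0 = 0)
N(C, A) = 5 - 3*(A + C)/A (N(C, A) = 5 - 3*(C + A)/(A + 0) = 5 - 3*(A + C)/A)
J = -7/8 (J = -(2 - 3*(-3)/(-8)) = -(2 - 3*(-3)*(-1/8)) = -(2 - 9/8) = -1*7/8 = -7/8 ≈ -0.87500)
J*4 - 1*1089 = -7/8*4 - 1*1089 = -7/2 - 1089 = -2185/2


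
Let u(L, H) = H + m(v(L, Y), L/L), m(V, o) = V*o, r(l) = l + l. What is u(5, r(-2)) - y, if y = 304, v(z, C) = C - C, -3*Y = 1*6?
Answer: -308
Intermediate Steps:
Y = -2 (Y = -6/3 = -⅓*6 = -2)
r(l) = 2*l
v(z, C) = 0
u(L, H) = H (u(L, H) = H + 0*(L/L) = H + 0*1 = H + 0 = H)
u(5, r(-2)) - y = 2*(-2) - 1*304 = -4 - 304 = -308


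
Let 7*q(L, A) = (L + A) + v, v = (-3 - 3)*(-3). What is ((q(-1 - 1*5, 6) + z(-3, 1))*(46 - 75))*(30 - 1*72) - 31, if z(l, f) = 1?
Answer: 4319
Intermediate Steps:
v = 18 (v = -6*(-3) = 18)
q(L, A) = 18/7 + A/7 + L/7 (q(L, A) = ((L + A) + 18)/7 = ((A + L) + 18)/7 = (18 + A + L)/7 = 18/7 + A/7 + L/7)
((q(-1 - 1*5, 6) + z(-3, 1))*(46 - 75))*(30 - 1*72) - 31 = (((18/7 + (⅐)*6 + (-1 - 1*5)/7) + 1)*(46 - 75))*(30 - 1*72) - 31 = (((18/7 + 6/7 + (-1 - 5)/7) + 1)*(-29))*(30 - 72) - 31 = (((18/7 + 6/7 + (⅐)*(-6)) + 1)*(-29))*(-42) - 31 = (((18/7 + 6/7 - 6/7) + 1)*(-29))*(-42) - 31 = ((18/7 + 1)*(-29))*(-42) - 31 = ((25/7)*(-29))*(-42) - 31 = -725/7*(-42) - 31 = 4350 - 31 = 4319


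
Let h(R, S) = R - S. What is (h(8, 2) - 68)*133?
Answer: -8246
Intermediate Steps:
(h(8, 2) - 68)*133 = ((8 - 1*2) - 68)*133 = ((8 - 2) - 68)*133 = (6 - 68)*133 = -62*133 = -8246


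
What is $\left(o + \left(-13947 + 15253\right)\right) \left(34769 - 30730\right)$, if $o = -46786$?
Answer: $-183693720$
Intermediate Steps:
$\left(o + \left(-13947 + 15253\right)\right) \left(34769 - 30730\right) = \left(-46786 + \left(-13947 + 15253\right)\right) \left(34769 - 30730\right) = \left(-46786 + 1306\right) 4039 = \left(-45480\right) 4039 = -183693720$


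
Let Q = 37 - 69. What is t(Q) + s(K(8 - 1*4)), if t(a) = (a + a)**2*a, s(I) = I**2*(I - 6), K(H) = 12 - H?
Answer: -130944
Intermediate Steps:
s(I) = I**2*(-6 + I)
Q = -32
t(a) = 4*a**3 (t(a) = (2*a)**2*a = (4*a**2)*a = 4*a**3)
t(Q) + s(K(8 - 1*4)) = 4*(-32)**3 + (12 - (8 - 1*4))**2*(-6 + (12 - (8 - 1*4))) = 4*(-32768) + (12 - (8 - 4))**2*(-6 + (12 - (8 - 4))) = -131072 + (12 - 1*4)**2*(-6 + (12 - 1*4)) = -131072 + (12 - 4)**2*(-6 + (12 - 4)) = -131072 + 8**2*(-6 + 8) = -131072 + 64*2 = -131072 + 128 = -130944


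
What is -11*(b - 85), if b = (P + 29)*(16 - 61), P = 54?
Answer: 42020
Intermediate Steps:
b = -3735 (b = (54 + 29)*(16 - 61) = 83*(-45) = -3735)
-11*(b - 85) = -11*(-3735 - 85) = -11*(-3820) = 42020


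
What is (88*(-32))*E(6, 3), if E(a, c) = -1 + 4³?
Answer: -177408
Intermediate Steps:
E(a, c) = 63 (E(a, c) = -1 + 64 = 63)
(88*(-32))*E(6, 3) = (88*(-32))*63 = -2816*63 = -177408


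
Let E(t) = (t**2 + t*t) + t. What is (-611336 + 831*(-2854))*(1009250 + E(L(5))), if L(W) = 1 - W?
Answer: -3010686366780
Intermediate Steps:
E(t) = t + 2*t**2 (E(t) = (t**2 + t**2) + t = 2*t**2 + t = t + 2*t**2)
(-611336 + 831*(-2854))*(1009250 + E(L(5))) = (-611336 + 831*(-2854))*(1009250 + (1 - 1*5)*(1 + 2*(1 - 1*5))) = (-611336 - 2371674)*(1009250 + (1 - 5)*(1 + 2*(1 - 5))) = -2983010*(1009250 - 4*(1 + 2*(-4))) = -2983010*(1009250 - 4*(1 - 8)) = -2983010*(1009250 - 4*(-7)) = -2983010*(1009250 + 28) = -2983010*1009278 = -3010686366780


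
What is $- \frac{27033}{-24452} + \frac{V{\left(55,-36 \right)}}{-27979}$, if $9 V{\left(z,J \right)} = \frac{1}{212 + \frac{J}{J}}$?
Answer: $\frac{1449935016067}{1311501187836} \approx 1.1056$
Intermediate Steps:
$V{\left(z,J \right)} = \frac{1}{1917}$ ($V{\left(z,J \right)} = \frac{1}{9 \left(212 + \frac{J}{J}\right)} = \frac{1}{9 \left(212 + 1\right)} = \frac{1}{9 \cdot 213} = \frac{1}{9} \cdot \frac{1}{213} = \frac{1}{1917}$)
$- \frac{27033}{-24452} + \frac{V{\left(55,-36 \right)}}{-27979} = - \frac{27033}{-24452} + \frac{1}{1917 \left(-27979\right)} = \left(-27033\right) \left(- \frac{1}{24452}\right) + \frac{1}{1917} \left(- \frac{1}{27979}\right) = \frac{27033}{24452} - \frac{1}{53635743} = \frac{1449935016067}{1311501187836}$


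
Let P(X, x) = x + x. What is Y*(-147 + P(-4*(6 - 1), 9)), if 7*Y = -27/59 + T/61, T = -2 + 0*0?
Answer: 227685/25193 ≈ 9.0376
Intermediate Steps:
T = -2 (T = -2 + 0 = -2)
P(X, x) = 2*x
Y = -1765/25193 (Y = (-27/59 - 2/61)/7 = (⅐)*(-1765/3599) = -1765/25193 ≈ -0.070059)
Y*(-147 + P(-4*(6 - 1), 9)) = -1765*(-147 + 2*9)/25193 = -1765*(-147 + 18)/25193 = -1765/25193*(-129) = 227685/25193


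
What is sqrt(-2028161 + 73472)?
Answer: I*sqrt(1954689) ≈ 1398.1*I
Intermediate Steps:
sqrt(-2028161 + 73472) = sqrt(-1954689) = I*sqrt(1954689)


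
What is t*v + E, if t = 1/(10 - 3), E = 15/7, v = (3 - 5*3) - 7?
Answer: -4/7 ≈ -0.57143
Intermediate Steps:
v = -19 (v = (3 - 15) - 7 = -12 - 7 = -19)
E = 15/7 (E = 15*(⅐) = 15/7 ≈ 2.1429)
t = ⅐ (t = 1/7 = ⅐ ≈ 0.14286)
t*v + E = (⅐)*(-19) + 15/7 = -19/7 + 15/7 = -4/7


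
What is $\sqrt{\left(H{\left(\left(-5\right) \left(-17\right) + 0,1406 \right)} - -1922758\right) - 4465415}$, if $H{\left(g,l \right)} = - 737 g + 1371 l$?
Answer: $2 i \sqrt{169419} \approx 823.21 i$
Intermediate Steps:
$\sqrt{\left(H{\left(\left(-5\right) \left(-17\right) + 0,1406 \right)} - -1922758\right) - 4465415} = \sqrt{\left(\left(- 737 \left(\left(-5\right) \left(-17\right) + 0\right) + 1371 \cdot 1406\right) - -1922758\right) - 4465415} = \sqrt{\left(\left(- 737 \left(85 + 0\right) + 1927626\right) + 1922758\right) - 4465415} = \sqrt{\left(\left(\left(-737\right) 85 + 1927626\right) + 1922758\right) - 4465415} = \sqrt{\left(\left(-62645 + 1927626\right) + 1922758\right) - 4465415} = \sqrt{\left(1864981 + 1922758\right) - 4465415} = \sqrt{3787739 - 4465415} = \sqrt{-677676} = 2 i \sqrt{169419}$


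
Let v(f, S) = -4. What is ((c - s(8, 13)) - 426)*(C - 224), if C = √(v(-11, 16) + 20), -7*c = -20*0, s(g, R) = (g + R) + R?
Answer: 101200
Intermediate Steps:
s(g, R) = g + 2*R (s(g, R) = (R + g) + R = g + 2*R)
c = 0 (c = -(-20)*0/7 = -⅐*0 = 0)
C = 4 (C = √(-4 + 20) = √16 = 4)
((c - s(8, 13)) - 426)*(C - 224) = ((0 - (8 + 2*13)) - 426)*(4 - 224) = ((0 - (8 + 26)) - 426)*(-220) = ((0 - 1*34) - 426)*(-220) = ((0 - 34) - 426)*(-220) = (-34 - 426)*(-220) = -460*(-220) = 101200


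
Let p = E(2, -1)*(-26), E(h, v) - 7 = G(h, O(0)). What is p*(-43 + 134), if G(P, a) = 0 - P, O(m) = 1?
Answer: -11830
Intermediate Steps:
G(P, a) = -P
E(h, v) = 7 - h
p = -130 (p = (7 - 1*2)*(-26) = (7 - 2)*(-26) = 5*(-26) = -130)
p*(-43 + 134) = -130*(-43 + 134) = -130*91 = -11830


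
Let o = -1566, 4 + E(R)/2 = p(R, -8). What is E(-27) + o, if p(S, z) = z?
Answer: -1590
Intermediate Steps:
E(R) = -24 (E(R) = -8 + 2*(-8) = -8 - 16 = -24)
E(-27) + o = -24 - 1566 = -1590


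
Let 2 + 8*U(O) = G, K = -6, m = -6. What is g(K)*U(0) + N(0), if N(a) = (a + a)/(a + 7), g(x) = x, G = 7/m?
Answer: 19/8 ≈ 2.3750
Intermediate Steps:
G = -7/6 (G = 7/(-6) = 7*(-⅙) = -7/6 ≈ -1.1667)
U(O) = -19/48 (U(O) = -¼ + (⅛)*(-7/6) = -¼ - 7/48 = -19/48)
N(a) = 2*a/(7 + a) (N(a) = (2*a)/(7 + a) = 2*a/(7 + a))
g(K)*U(0) + N(0) = -6*(-19/48) + 2*0/(7 + 0) = 19/8 + 2*0/7 = 19/8 + 2*0*(⅐) = 19/8 + 0 = 19/8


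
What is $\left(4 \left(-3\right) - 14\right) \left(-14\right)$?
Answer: $364$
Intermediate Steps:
$\left(4 \left(-3\right) - 14\right) \left(-14\right) = \left(-12 - 14\right) \left(-14\right) = \left(-26\right) \left(-14\right) = 364$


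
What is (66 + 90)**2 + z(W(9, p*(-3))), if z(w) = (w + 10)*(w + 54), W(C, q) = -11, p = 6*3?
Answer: 24293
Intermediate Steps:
p = 18
z(w) = (10 + w)*(54 + w)
(66 + 90)**2 + z(W(9, p*(-3))) = (66 + 90)**2 + (540 + (-11)**2 + 64*(-11)) = 156**2 + (540 + 121 - 704) = 24336 - 43 = 24293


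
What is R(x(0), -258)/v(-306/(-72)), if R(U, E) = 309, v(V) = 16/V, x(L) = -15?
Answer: 5253/64 ≈ 82.078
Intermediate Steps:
R(x(0), -258)/v(-306/(-72)) = 309/((16/((-306/(-72))))) = 309/((16/((-306*(-1/72))))) = 309/((16/(17/4))) = 309/((16*(4/17))) = 309/(64/17) = 309*(17/64) = 5253/64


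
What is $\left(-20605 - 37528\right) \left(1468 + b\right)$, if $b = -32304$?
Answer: $1792589188$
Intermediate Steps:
$\left(-20605 - 37528\right) \left(1468 + b\right) = \left(-20605 - 37528\right) \left(1468 - 32304\right) = \left(-58133\right) \left(-30836\right) = 1792589188$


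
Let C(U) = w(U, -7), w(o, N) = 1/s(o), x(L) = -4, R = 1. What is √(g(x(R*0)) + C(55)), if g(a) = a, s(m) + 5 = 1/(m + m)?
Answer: I*√140666/183 ≈ 2.0495*I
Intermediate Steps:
s(m) = -5 + 1/(2*m) (s(m) = -5 + 1/(m + m) = -5 + 1/(2*m))
w(o, N) = 1/(-5 + 1/(2*o))
C(U) = -2*U/(-1 + 10*U)
√(g(x(R*0)) + C(55)) = √(-4 - 2*55/(-1 + 10*55)) = √(-4 - 2*55/(-1 + 550)) = √(-4 - 2*55/549) = √(-4 - 2*55*1/549) = √(-4 - 110/549) = √(-2306/549) = I*√140666/183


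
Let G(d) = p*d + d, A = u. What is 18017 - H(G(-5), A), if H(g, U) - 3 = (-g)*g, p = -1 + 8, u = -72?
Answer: 19614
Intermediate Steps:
A = -72
p = 7
G(d) = 8*d (G(d) = 7*d + d = 8*d)
H(g, U) = 3 - g**2 (H(g, U) = 3 + (-g)*g = 3 - g**2)
18017 - H(G(-5), A) = 18017 - (3 - (8*(-5))**2) = 18017 - (3 - 1*(-40)**2) = 18017 - (3 - 1*1600) = 18017 - (3 - 1600) = 18017 - 1*(-1597) = 18017 + 1597 = 19614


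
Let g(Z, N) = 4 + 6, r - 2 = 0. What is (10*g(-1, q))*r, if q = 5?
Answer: 200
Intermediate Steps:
r = 2 (r = 2 + 0 = 2)
g(Z, N) = 10
(10*g(-1, q))*r = (10*10)*2 = 100*2 = 200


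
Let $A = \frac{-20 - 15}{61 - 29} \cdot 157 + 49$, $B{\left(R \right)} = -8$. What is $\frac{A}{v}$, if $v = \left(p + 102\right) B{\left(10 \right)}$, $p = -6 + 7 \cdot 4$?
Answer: $\frac{3927}{31744} \approx 0.12371$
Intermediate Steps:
$A = - \frac{3927}{32}$ ($A = - \frac{35}{32} \cdot 157 + 49 = \left(-35\right) \frac{1}{32} \cdot 157 + 49 = \left(- \frac{35}{32}\right) 157 + 49 = - \frac{5495}{32} + 49 = - \frac{3927}{32} \approx -122.72$)
$p = 22$ ($p = -6 + 28 = 22$)
$v = -992$ ($v = \left(22 + 102\right) \left(-8\right) = 124 \left(-8\right) = -992$)
$\frac{A}{v} = - \frac{3927}{32 \left(-992\right)} = \left(- \frac{3927}{32}\right) \left(- \frac{1}{992}\right) = \frac{3927}{31744}$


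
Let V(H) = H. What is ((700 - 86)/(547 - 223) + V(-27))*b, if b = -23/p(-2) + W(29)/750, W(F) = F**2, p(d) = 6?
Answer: 459571/6750 ≈ 68.085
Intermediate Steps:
b = -339/125 (b = -23/6 + 29**2/750 = -23*1/6 + 841*(1/750) = -23/6 + 841/750 = -339/125 ≈ -2.7120)
((700 - 86)/(547 - 223) + V(-27))*b = ((700 - 86)/(547 - 223) - 27)*(-339/125) = (614/324 - 27)*(-339/125) = (614*(1/324) - 27)*(-339/125) = (307/162 - 27)*(-339/125) = -4067/162*(-339/125) = 459571/6750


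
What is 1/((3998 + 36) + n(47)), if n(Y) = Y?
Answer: 1/4081 ≈ 0.00024504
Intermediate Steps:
1/((3998 + 36) + n(47)) = 1/((3998 + 36) + 47) = 1/(4034 + 47) = 1/4081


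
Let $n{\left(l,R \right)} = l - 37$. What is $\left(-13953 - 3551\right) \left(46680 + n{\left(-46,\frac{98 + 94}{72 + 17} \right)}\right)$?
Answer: $-815633888$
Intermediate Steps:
$n{\left(l,R \right)} = -37 + l$
$\left(-13953 - 3551\right) \left(46680 + n{\left(-46,\frac{98 + 94}{72 + 17} \right)}\right) = \left(-13953 - 3551\right) \left(46680 - 83\right) = - 17504 \left(46680 - 83\right) = \left(-17504\right) 46597 = -815633888$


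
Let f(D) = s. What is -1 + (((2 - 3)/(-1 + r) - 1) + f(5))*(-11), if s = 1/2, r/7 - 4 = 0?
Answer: 265/54 ≈ 4.9074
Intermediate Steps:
r = 28 (r = 28 + 7*0 = 28 + 0 = 28)
s = ½ ≈ 0.50000
f(D) = ½
-1 + (((2 - 3)/(-1 + r) - 1) + f(5))*(-11) = -1 + (((2 - 3)/(-1 + 28) - 1) + ½)*(-11) = -1 + ((-1/27 - 1) + ½)*(-11) = -1 + (-28/27 + ½)*(-11) = -1 - 29/54*(-11) = -1 + 319/54 = 265/54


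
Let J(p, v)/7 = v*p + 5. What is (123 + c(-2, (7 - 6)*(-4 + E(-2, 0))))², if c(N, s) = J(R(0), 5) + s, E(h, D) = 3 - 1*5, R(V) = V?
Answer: 23104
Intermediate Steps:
J(p, v) = 35 + 7*p*v (J(p, v) = 7*(v*p + 5) = 7*(p*v + 5) = 7*(5 + p*v) = 35 + 7*p*v)
E(h, D) = -2 (E(h, D) = 3 - 5 = -2)
c(N, s) = 35 + s (c(N, s) = (35 + 7*0*5) + s = (35 + 0) + s = 35 + s)
(123 + c(-2, (7 - 6)*(-4 + E(-2, 0))))² = (123 + (35 + (7 - 6)*(-4 - 2)))² = (123 + (35 + 1*(-6)))² = (123 + (35 - 6))² = (123 + 29)² = 152² = 23104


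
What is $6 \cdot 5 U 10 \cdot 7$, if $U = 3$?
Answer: $6300$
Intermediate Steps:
$6 \cdot 5 U 10 \cdot 7 = 6 \cdot 5 \cdot 3 \cdot 10 \cdot 7 = 30 \cdot 3 \cdot 10 \cdot 7 = 90 \cdot 10 \cdot 7 = 900 \cdot 7 = 6300$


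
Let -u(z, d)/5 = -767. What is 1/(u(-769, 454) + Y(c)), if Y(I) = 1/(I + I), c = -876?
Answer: 1752/6718919 ≈ 0.00026076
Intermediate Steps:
u(z, d) = 3835 (u(z, d) = -5*(-767) = 3835)
Y(I) = 1/(2*I)
1/(u(-769, 454) + Y(c)) = 1/(3835 + (½)/(-876)) = 1/(3835 + (½)*(-1/876)) = 1/(3835 - 1/1752) = 1/(6718919/1752) = 1752/6718919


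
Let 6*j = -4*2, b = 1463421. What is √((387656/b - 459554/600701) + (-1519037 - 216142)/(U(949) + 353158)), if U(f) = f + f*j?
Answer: I*√187648561355195840109433930378131447/186105304976506305 ≈ 2.3276*I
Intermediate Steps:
j = -4/3 (j = (-4*2)/6 = (⅙)*(-8) = -4/3 ≈ -1.3333)
U(f) = -f/3 (U(f) = f + f*(-4/3) = f - 4*f/3 = -f/3)
√((387656/b - 459554/600701) + (-1519037 - 216142)/(U(949) + 353158)) = √((387656/1463421 - 459554/600701) + (-1519037 - 216142)/(-⅓*949 + 353158)) = √((387656*(1/1463421) - 459554*1/600701) - 1735179/(-949/3 + 353158)) = √((387656/1463421 - 459554/600701) - 1735179/1058525/3) = √(-439655627378/879078458121 - 1735179*3/1058525) = √(-439655627378/879078458121 - 5205537/1058525) = √(-5041461912622113427/930526524882531525) = I*√187648561355195840109433930378131447/186105304976506305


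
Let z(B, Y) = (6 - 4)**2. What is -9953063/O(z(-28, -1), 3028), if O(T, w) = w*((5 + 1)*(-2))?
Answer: 9953063/36336 ≈ 273.92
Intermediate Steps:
z(B, Y) = 4 (z(B, Y) = 2**2 = 4)
O(T, w) = -12*w (O(T, w) = w*(6*(-2)) = w*(-12) = -12*w)
-9953063/O(z(-28, -1), 3028) = -9953063/((-12*3028)) = -9953063/(-36336) = -9953063*(-1/36336) = 9953063/36336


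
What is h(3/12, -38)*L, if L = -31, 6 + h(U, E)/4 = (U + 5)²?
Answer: -10695/4 ≈ -2673.8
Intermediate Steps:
h(U, E) = -24 + 4*(5 + U)² (h(U, E) = -24 + 4*(U + 5)² = -24 + 4*(5 + U)²)
h(3/12, -38)*L = (-24 + 4*(5 + 3/12)²)*(-31) = (-24 + 4*(5 + 3*(1/12))²)*(-31) = (-24 + 4*(5 + ¼)²)*(-31) = (-24 + 4*(21/4)²)*(-31) = (-24 + 4*(441/16))*(-31) = (-24 + 441/4)*(-31) = (345/4)*(-31) = -10695/4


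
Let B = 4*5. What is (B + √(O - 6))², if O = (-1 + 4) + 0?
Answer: (20 + I*√3)² ≈ 397.0 + 69.282*I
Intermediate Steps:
O = 3 (O = 3 + 0 = 3)
B = 20
(B + √(O - 6))² = (20 + √(3 - 6))² = (20 + √(-3))² = (20 + I*√3)²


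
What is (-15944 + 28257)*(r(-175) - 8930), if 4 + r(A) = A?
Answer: -112159117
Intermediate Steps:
r(A) = -4 + A
(-15944 + 28257)*(r(-175) - 8930) = (-15944 + 28257)*((-4 - 175) - 8930) = 12313*(-179 - 8930) = 12313*(-9109) = -112159117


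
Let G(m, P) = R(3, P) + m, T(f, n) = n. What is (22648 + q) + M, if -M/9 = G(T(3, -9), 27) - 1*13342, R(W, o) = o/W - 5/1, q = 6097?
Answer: 148868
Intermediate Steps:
R(W, o) = -5 + o/W (R(W, o) = o/W - 5*1 = o/W - 5 = -5 + o/W)
G(m, P) = -5 + m + P/3 (G(m, P) = (-5 + P/3) + m = -5 + m + P/3)
M = 120123 (M = -9*((-5 - 9 + (⅓)*27) - 1*13342) = -9*((-5 - 9 + 9) - 13342) = -9*(-5 - 13342) = -9*(-13347) = 120123)
(22648 + q) + M = (22648 + 6097) + 120123 = 28745 + 120123 = 148868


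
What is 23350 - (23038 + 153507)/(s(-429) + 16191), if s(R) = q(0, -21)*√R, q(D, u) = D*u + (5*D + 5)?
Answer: 2039519673335/87386402 + 882725*I*√429/262159206 ≈ 23339.0 + 0.069741*I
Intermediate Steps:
q(D, u) = 5 + 5*D + D*u (q(D, u) = D*u + (5 + 5*D) = 5 + 5*D + D*u)
s(R) = 5*√R (s(R) = (5 + 5*0 + 0*(-21))*√R = (5 + 0 + 0)*√R = 5*√R)
23350 - (23038 + 153507)/(s(-429) + 16191) = 23350 - (23038 + 153507)/(5*√(-429) + 16191) = 23350 - 176545/(5*(I*√429) + 16191) = 23350 - 176545/(5*I*√429 + 16191) = 23350 - 176545/(16191 + 5*I*√429)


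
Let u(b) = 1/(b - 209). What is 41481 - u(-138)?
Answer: 14393908/347 ≈ 41481.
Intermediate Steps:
u(b) = 1/(-209 + b)
41481 - u(-138) = 41481 - 1/(-209 - 138) = 41481 - 1/(-347) = 41481 - 1*(-1/347) = 41481 + 1/347 = 14393908/347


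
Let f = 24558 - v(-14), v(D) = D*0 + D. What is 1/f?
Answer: 1/24572 ≈ 4.0697e-5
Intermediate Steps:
v(D) = D (v(D) = 0 + D = D)
f = 24572 (f = 24558 - 1*(-14) = 24558 + 14 = 24572)
1/f = 1/24572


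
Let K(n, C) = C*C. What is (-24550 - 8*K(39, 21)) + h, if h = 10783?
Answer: -17295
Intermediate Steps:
K(n, C) = C²
(-24550 - 8*K(39, 21)) + h = (-24550 - 8*21²) + 10783 = (-24550 - 8*441) + 10783 = (-24550 - 3528) + 10783 = -28078 + 10783 = -17295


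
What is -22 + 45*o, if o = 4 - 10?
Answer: -292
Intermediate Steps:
o = -6
-22 + 45*o = -22 + 45*(-6) = -22 - 270 = -292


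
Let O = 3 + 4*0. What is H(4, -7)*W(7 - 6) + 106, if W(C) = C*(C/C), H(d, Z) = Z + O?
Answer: 102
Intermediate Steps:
O = 3 (O = 3 + 0 = 3)
H(d, Z) = 3 + Z (H(d, Z) = Z + 3 = 3 + Z)
W(C) = C (W(C) = C*1 = C)
H(4, -7)*W(7 - 6) + 106 = (3 - 7)*(7 - 6) + 106 = -4*1 + 106 = -4 + 106 = 102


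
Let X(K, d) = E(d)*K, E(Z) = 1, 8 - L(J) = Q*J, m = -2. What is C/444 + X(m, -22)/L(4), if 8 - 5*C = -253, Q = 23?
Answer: 2197/15540 ≈ 0.14138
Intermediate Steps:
C = 261/5 (C = 8/5 - 1/5*(-253) = 8/5 + 253/5 = 261/5 ≈ 52.200)
L(J) = 8 - 23*J
X(K, d) = K (X(K, d) = 1*K = K)
C/444 + X(m, -22)/L(4) = (261/5)/444 - 2/(8 - 23*4) = (261/5)*(1/444) - 2/(8 - 92) = 87/740 - 2/(-84) = 87/740 - 2*(-1/84) = 87/740 + 1/42 = 2197/15540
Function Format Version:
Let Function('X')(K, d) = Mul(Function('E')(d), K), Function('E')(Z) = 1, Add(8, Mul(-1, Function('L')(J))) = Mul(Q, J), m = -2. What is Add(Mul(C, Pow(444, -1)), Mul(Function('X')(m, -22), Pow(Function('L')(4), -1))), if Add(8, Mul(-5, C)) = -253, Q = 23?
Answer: Rational(2197, 15540) ≈ 0.14138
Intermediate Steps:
C = Rational(261, 5) (C = Add(Rational(8, 5), Mul(Rational(-1, 5), -253)) = Add(Rational(8, 5), Rational(253, 5)) = Rational(261, 5) ≈ 52.200)
Function('L')(J) = Add(8, Mul(-23, J)) (Function('L')(J) = Add(8, Mul(-1, Mul(23, J))) = Add(8, Mul(-23, J)))
Function('X')(K, d) = K (Function('X')(K, d) = Mul(1, K) = K)
Add(Mul(C, Pow(444, -1)), Mul(Function('X')(m, -22), Pow(Function('L')(4), -1))) = Add(Mul(Rational(261, 5), Pow(444, -1)), Mul(-2, Pow(Add(8, Mul(-23, 4)), -1))) = Add(Mul(Rational(261, 5), Rational(1, 444)), Mul(-2, Pow(Add(8, -92), -1))) = Add(Rational(87, 740), Mul(-2, Pow(-84, -1))) = Add(Rational(87, 740), Mul(-2, Rational(-1, 84))) = Add(Rational(87, 740), Rational(1, 42)) = Rational(2197, 15540)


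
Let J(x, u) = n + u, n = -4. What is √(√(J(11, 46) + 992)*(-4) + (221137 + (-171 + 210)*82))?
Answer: √(224335 - 4*√1034) ≈ 473.50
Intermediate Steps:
J(x, u) = -4 + u
√(√(J(11, 46) + 992)*(-4) + (221137 + (-171 + 210)*82)) = √(√((-4 + 46) + 992)*(-4) + (221137 + (-171 + 210)*82)) = √(√(42 + 992)*(-4) + (221137 + 39*82)) = √(√1034*(-4) + (221137 + 3198)) = √(-4*√1034 + 224335) = √(224335 - 4*√1034)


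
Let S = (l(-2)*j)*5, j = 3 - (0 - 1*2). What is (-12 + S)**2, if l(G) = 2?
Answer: 1444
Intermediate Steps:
j = 5 (j = 3 - (0 - 2) = 3 - 1*(-2) = 3 + 2 = 5)
S = 50 (S = (2*5)*5 = 10*5 = 50)
(-12 + S)**2 = (-12 + 50)**2 = 38**2 = 1444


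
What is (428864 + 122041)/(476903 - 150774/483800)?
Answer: 7013890500/6071724227 ≈ 1.1552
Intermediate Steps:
(428864 + 122041)/(476903 - 150774/483800) = 550905/(476903 - 150774*1/483800) = 550905/(476903 - 75387/241900) = 550905/(115362760313/241900) = 550905*(241900/115362760313) = 7013890500/6071724227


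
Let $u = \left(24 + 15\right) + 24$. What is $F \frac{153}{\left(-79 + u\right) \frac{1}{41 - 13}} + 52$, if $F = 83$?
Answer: $- \frac{88685}{4} \approx -22171.0$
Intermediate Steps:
$u = 63$ ($u = 39 + 24 = 63$)
$F \frac{153}{\left(-79 + u\right) \frac{1}{41 - 13}} + 52 = 83 \frac{153}{\left(-79 + 63\right) \frac{1}{41 - 13}} + 52 = 83 \frac{153}{\left(-16\right) \frac{1}{28}} + 52 = 83 \frac{153}{- \frac{4}{7}} + 52 = 83 \cdot 153 \left(- \frac{7}{4}\right) + 52 = 83 \left(- \frac{1071}{4}\right) + 52 = - \frac{88893}{4} + 52 = - \frac{88685}{4}$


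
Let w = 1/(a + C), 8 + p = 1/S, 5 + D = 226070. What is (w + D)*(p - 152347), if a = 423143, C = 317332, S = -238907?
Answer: -6092973869926183443736/176904660825 ≈ -3.4442e+10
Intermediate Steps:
D = 226065 (D = -5 + 226070 = 226065)
p = -1911257/238907 (p = -8 + 1/(-238907) = -8 - 1/238907 = -1911257/238907 ≈ -8.0000)
w = 1/740475 (w = 1/(423143 + 317332) = 1/740475 ≈ 1.3505e-6)
(w + D)*(p - 152347) = (1/740475 + 226065)*(-1911257/238907 - 152347) = (167395480876/740475)*(-36398675986/238907) = -6092973869926183443736/176904660825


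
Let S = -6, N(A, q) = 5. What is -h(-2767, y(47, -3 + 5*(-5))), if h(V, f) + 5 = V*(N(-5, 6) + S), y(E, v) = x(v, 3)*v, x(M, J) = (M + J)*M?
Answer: -2762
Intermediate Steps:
x(M, J) = M*(J + M) (x(M, J) = (J + M)*M = M*(J + M))
y(E, v) = v**2*(3 + v) (y(E, v) = (v*(3 + v))*v = v**2*(3 + v))
h(V, f) = -5 - V (h(V, f) = -5 + V*(5 - 6) = -5 + V*(-1) = -5 - V)
-h(-2767, y(47, -3 + 5*(-5))) = -(-5 - 1*(-2767)) = -(-5 + 2767) = -1*2762 = -2762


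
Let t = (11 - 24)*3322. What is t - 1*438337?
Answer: -481523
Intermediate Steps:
t = -43186 (t = -13*3322 = -43186)
t - 1*438337 = -43186 - 1*438337 = -43186 - 438337 = -481523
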